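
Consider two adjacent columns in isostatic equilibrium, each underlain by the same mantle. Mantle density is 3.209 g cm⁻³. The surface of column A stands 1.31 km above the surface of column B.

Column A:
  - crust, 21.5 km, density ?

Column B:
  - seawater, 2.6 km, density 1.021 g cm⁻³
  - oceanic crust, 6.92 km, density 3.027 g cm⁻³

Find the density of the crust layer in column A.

2.69 g cm⁻³

Take the compensation level at the base of the deeper column (depth z_c below the surface of column A) and equate Σ ρ_i t_i down to z_c; mantle fills any gap and the z_c terms cancel.
Column A: 21.5×ρ + (z_c − 21.5)×3.209
Column B: 1.31×0 + 2.6×1.021 + 6.92×3.027 + (z_c − 1.31 − 9.52)×3.209
The z_c×3.209 term appears on both sides and cancels. Collect the known terms of each column as K = Σ(ρt)_known − 3.209 × (depth of known layers): K_A = 0 − 3.209×21.5 = −68.9935; K_B = 23.60144 − 3.209×(1.31 + 9.52) = −11.15203.
Balance: K_A + 21.5×ρ = K_B, so ρ = (K_B − K_A)/21.5 = 57.8415/21.5 = 2.69 g cm⁻³.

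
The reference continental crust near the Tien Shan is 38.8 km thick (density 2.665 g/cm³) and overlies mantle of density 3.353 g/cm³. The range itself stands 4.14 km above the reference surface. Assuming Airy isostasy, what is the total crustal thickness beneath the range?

59 km

Root depth r = h ρ_c / (ρ_m − ρ_c) = 4.14 km × 2.665 / 0.688 = 16.04 km.
Total thickness = T + h + r = 38.8 km + 4.14 km + 16.04 km = 59 km.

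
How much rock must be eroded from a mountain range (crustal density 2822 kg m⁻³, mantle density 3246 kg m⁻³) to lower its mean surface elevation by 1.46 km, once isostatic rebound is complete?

11.2 km

Net drop Δ = e − u = e − e ρ_c/ρ_m = e (ρ_m − ρ_c)/ρ_m.
e = Δ ρ_m/(ρ_m − ρ_c) = 1.46 km × 3246/424 = 11.2 km.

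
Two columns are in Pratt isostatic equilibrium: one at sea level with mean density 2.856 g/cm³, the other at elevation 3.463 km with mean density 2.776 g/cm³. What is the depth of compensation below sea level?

ρ_ref D = ρ (D + h) → D (ρ_ref − ρ) = ρ h.
D = ρ h/(ρ_ref − ρ) = 2.776 × 3.463 km/(2.856 − 2.776) = 120 km.

120 km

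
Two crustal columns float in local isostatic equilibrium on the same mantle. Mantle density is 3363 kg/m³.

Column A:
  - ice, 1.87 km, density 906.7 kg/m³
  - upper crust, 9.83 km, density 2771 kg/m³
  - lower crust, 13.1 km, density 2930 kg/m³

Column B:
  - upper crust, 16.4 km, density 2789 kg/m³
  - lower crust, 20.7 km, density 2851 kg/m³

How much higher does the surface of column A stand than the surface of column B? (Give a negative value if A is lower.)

−1.17 km

For any compensation level in the mantle, the mantle terms cancel and isostasy reduces to e = (Σt_A − Σt_B) − (Σ(ρt)_A − Σ(ρt)_B) / ρ_m.
Σt_A = 24.8 km; Σt_B = 37.1 km; Σ(ρt)_A = 67317.459; Σ(ρt)_B = 104755.3 (in km·kg/m³).
e = (24.8 − 37.1) − (67317.459 − 104755.3) / 3363 = −1.17 km.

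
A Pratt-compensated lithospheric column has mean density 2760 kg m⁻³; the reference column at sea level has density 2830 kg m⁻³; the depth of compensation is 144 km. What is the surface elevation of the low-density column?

3.65 km

ρ_ref D = ρ (D + h) → h = D (ρ_ref − ρ)/ρ.
h = 144 km × (2830 − 2760)/2760 = 3.65 km.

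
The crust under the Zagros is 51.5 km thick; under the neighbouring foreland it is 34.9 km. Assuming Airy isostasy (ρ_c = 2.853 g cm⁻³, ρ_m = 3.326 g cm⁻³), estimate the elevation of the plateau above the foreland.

Excess crust Δ = 51.5 km − 34.9 km = 16.6 km, split between elevation h and root r with h + r = Δ.
Airy balance ρ_c h = (ρ_m − ρ_c) r gives r = h ρ_c/(ρ_m − ρ_c), so h (1 + ρ_c/(ρ_m − ρ_c)) = Δ, i.e. h = Δ (ρ_m − ρ_c)/ρ_m.
h = 16.6 km × 0.473/3.326 = 2.36 km.

2.36 km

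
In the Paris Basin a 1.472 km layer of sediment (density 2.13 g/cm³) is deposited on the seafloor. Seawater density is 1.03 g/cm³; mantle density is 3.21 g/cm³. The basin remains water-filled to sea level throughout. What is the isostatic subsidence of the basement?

0.743 km

Submarine loading: the sediment displaces seawater, and the subsidence is in turn flooded, so s (ρ_m − ρ_w) = t (ρ_sed − ρ_w).
s = 1.472 km × (2.13 − 1.03) / (3.21 − 1.03) = 0.743 km.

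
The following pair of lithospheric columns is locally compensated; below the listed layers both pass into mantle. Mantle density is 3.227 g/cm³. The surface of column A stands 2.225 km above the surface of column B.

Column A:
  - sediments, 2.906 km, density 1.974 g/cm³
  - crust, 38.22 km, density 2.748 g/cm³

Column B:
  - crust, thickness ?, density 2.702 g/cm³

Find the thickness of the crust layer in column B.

Take the compensation level at the base of the deeper column (depth z_c below the surface of column A) and equate Σ ρ_i t_i down to z_c; mantle fills any gap and the z_c terms cancel.
Column A: 2.906×1.974 + 38.22×2.748 + (z_c − 41.126)×3.227
Column B: 2.225×0 + x×2.702 + (z_c − 2.225 − 0 − x)×3.227
The z_c×3.227 term appears on both sides and cancels. Collect the known terms of each column as K = Σ(ρt)_known − 3.227 × (depth of known layers): K_A = 110.765004 − 3.227×41.126 = −21.948598; K_B = 0 − 3.227×(2.225 + 0) = −7.180075.
Balance: K_A = K_B − x×(3.227 − 2.702), so x = (K_B − K_A)/(3.227 − 2.702) = 14.7685/0.525 = 28.1 km.

28.1 km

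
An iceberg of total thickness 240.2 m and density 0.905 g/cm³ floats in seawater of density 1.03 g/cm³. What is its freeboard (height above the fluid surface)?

Floating equilibrium: submerged depth d = t ρ_obj/ρ_fluid = 240.2 m × 0.905/1.03 = 211 m.
Freeboard = t − d = 240.2 m − 211 m = 29.2 m.

29.2 m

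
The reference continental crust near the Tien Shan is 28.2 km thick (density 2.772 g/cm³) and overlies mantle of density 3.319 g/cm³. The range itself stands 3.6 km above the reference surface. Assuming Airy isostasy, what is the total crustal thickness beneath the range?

Root depth r = h ρ_c / (ρ_m − ρ_c) = 3.6 km × 2.772 / 0.547 = 18.24 km.
Total thickness = T + h + r = 28.2 km + 3.6 km + 18.24 km = 50 km.

50 km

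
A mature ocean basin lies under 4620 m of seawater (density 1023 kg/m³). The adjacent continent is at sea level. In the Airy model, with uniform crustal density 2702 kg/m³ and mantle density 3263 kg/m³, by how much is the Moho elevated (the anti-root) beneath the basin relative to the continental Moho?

In Airy isostatic equilibrium: replacing crust with seawater at the top is compensated by replacing crust with mantle at the base: d (ρ_c − ρ_w) = a (ρ_m − ρ_c).
a = d (ρ_c − ρ_w)/(ρ_m − ρ_c) = 4620 m × 1679/561 = 13800 m.

13800 m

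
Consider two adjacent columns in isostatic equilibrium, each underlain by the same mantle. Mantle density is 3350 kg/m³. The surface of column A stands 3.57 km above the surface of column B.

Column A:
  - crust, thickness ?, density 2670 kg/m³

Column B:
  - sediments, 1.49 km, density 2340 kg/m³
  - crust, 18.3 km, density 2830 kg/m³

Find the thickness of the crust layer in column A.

Take the compensation level at the base of the deeper column (depth z_c below the surface of column A) and equate Σ ρ_i t_i down to z_c; mantle fills any gap and the z_c terms cancel.
Column A: x×2670 + (z_c − 0 − x)×3350
Column B: 3.57×0 + 1.49×2340 + 18.3×2830 + (z_c − 3.57 − 19.79)×3350
The z_c×3350 term appears on both sides and cancels. Collect the known terms of each column as K = Σ(ρt)_known − 3350 × (depth of known layers): K_A = 0 − 3350×0 = 0; K_B = 55275.6 − 3350×(3.57 + 19.79) = −22980.4.
Balance: K_A − x×(3350 − 2670) = K_B, so x = (K_A − K_B)/(3350 − 2670) = 22980.4/680 = 33.8 km.

33.8 km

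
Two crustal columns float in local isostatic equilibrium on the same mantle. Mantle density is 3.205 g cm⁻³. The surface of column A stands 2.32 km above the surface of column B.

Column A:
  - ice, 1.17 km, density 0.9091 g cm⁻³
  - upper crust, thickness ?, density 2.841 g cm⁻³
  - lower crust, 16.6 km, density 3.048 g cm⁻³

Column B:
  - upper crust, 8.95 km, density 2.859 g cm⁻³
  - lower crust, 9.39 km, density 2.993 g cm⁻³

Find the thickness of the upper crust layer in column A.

Take the compensation level at the base of the deeper column (depth z_c below the surface of column A) and equate Σ ρ_i t_i down to z_c; mantle fills any gap and the z_c terms cancel.
Column A: 1.17×0.9091 + x×2.841 + 16.6×3.048 + (z_c − 17.77 − x)×3.205
Column B: 2.32×0 + 8.95×2.859 + 9.39×2.993 + (z_c − 2.32 − 18.34)×3.205
The z_c×3.205 term appears on both sides and cancels. Collect the known terms of each column as K = Σ(ρt)_known − 3.205 × (depth of known layers): K_A = 51.660447 − 3.205×17.77 = −5.292403; K_B = 53.69232 − 3.205×(2.32 + 18.34) = −12.52298.
Balance: K_A − x×(3.205 − 2.841) = K_B, so x = (K_A − K_B)/(3.205 − 2.841) = 7.23058/0.364 = 19.9 km.

19.9 km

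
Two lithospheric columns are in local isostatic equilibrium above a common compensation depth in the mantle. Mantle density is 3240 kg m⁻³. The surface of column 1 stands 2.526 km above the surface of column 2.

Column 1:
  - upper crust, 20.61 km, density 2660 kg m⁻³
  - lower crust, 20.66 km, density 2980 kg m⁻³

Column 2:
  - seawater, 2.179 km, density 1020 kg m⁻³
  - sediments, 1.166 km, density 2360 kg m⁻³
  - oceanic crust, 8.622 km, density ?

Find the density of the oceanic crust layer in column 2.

2860 kg m⁻³

Take the compensation level at the base of the deeper column (depth z_c below the surface of column 1) and equate Σ ρ_i t_i down to z_c; mantle fills any gap and the z_c terms cancel.
Column 1: 20.61×2660 + 20.66×2980 + (z_c − 41.27)×3240
Column 2: 2.526×0 + 2.179×1020 + 1.166×2360 + 8.622×ρ + (z_c − 2.526 − 11.967)×3240
The z_c×3240 term appears on both sides and cancels. Collect the known terms of each column as K = Σ(ρt)_known − 3240 × (depth of known layers): K_1 = 116389.4 − 3240×41.27 = −17325.4; K_2 = 4974.34 − 3240×(2.526 + 11.967) = −41982.98.
Balance: K_1 = K_2 + 8.622×ρ, so ρ = (K_1 − K_2)/8.622 = 24657.6/8.622 = 2860 kg m⁻³.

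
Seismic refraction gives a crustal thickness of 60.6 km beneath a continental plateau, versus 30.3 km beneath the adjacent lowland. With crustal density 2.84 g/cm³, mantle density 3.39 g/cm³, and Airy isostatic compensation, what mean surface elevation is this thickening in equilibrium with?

4.92 km

Excess crust Δ = 60.6 km − 30.3 km = 30.3 km, split between elevation h and root r with h + r = Δ.
Airy balance ρ_c h = (ρ_m − ρ_c) r gives r = h ρ_c/(ρ_m − ρ_c), so h (1 + ρ_c/(ρ_m − ρ_c)) = Δ, i.e. h = Δ (ρ_m − ρ_c)/ρ_m.
h = 30.3 km × 0.55/3.39 = 4.92 km.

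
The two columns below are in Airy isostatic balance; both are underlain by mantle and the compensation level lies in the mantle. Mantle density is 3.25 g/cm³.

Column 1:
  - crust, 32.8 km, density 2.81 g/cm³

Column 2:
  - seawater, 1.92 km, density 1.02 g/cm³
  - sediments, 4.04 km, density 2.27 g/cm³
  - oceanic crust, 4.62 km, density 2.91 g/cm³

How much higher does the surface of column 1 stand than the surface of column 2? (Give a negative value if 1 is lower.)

For any compensation level in the mantle, the mantle terms cancel and isostasy reduces to e = (Σt_1 − Σt_2) − (Σ(ρt)_1 − Σ(ρt)_2) / ρ_m.
Σt_1 = 32.8 km; Σt_2 = 10.58 km; Σ(ρt)_1 = 92.168; Σ(ρt)_2 = 24.5734 (in km·g/cm³).
e = (32.8 − 10.58) − (92.168 − 24.5734) / 3.25 = 1.42 km.

1.42 km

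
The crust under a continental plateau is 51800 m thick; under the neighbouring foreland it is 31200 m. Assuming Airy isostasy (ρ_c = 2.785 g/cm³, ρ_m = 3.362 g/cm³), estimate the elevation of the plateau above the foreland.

Excess crust Δ = 51800 m − 31200 m = 20600 m, split between elevation h and root r with h + r = Δ.
Airy balance ρ_c h = (ρ_m − ρ_c) r gives r = h ρ_c/(ρ_m − ρ_c), so h (1 + ρ_c/(ρ_m − ρ_c)) = Δ, i.e. h = Δ (ρ_m − ρ_c)/ρ_m.
h = 20600 m × 0.577/3.362 = 3540 m.

3540 m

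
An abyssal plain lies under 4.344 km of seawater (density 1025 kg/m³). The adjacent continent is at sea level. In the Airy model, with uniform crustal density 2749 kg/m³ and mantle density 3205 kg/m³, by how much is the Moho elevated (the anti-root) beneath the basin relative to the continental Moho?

Equating mass per unit area of the two columns: replacing crust with seawater at the top is compensated by replacing crust with mantle at the base: d (ρ_c − ρ_w) = a (ρ_m − ρ_c).
a = d (ρ_c − ρ_w)/(ρ_m − ρ_c) = 4.344 km × 1724/456 = 16.4 km.

16.4 km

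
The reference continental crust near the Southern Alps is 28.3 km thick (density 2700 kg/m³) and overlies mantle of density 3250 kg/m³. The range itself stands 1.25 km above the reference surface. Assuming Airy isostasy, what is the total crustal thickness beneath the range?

Root depth r = h ρ_c / (ρ_m − ρ_c) = 1.25 km × 2700 / 550 = 6.136 km.
Total thickness = T + h + r = 28.3 km + 1.25 km + 6.136 km = 35.7 km.

35.7 km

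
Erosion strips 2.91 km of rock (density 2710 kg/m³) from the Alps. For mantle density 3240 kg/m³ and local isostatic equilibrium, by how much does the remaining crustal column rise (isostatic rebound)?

Unloading: uplift u = e ρ_c/ρ_m = 2.91 km × 2710/3240 = 2.43 km.

2.43 km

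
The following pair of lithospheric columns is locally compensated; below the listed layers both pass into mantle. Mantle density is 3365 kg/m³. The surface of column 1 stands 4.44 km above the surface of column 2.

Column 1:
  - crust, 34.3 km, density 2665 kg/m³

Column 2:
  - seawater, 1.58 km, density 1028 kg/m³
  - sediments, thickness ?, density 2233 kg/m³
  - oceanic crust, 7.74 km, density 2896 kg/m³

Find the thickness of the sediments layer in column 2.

Take the compensation level at the base of the deeper column (depth z_c below the surface of column 1) and equate Σ ρ_i t_i down to z_c; mantle fills any gap and the z_c terms cancel.
Column 1: 34.3×2665 + (z_c − 34.3)×3365
Column 2: 4.44×0 + 1.58×1028 + x×2233 + 7.74×2896 + (z_c − 4.44 − 9.32 − x)×3365
The z_c×3365 term appears on both sides and cancels. Collect the known terms of each column as K = Σ(ρt)_known − 3365 × (depth of known layers): K_1 = 91409.5 − 3365×34.3 = −24010; K_2 = 24039.28 − 3365×(4.44 + 9.32) = −22263.12.
Balance: K_1 = K_2 − x×(3365 − 2233), so x = (K_2 − K_1)/(3365 − 2233) = 1746.88/1132 = 1.54 km.

1.54 km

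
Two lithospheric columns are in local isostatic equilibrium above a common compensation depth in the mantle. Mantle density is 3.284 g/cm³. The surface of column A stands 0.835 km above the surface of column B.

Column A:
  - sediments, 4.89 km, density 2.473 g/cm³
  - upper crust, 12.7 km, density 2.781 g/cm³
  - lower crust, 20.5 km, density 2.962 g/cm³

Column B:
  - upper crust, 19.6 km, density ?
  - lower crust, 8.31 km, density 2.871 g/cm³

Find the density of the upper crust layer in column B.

Take the compensation level at the base of the deeper column (depth z_c below the surface of column A) and equate Σ ρ_i t_i down to z_c; mantle fills any gap and the z_c terms cancel.
Column A: 4.89×2.473 + 12.7×2.781 + 20.5×2.962 + (z_c − 38.09)×3.284
Column B: 0.835×0 + 19.6×ρ + 8.31×2.871 + (z_c − 0.835 − 27.91)×3.284
The z_c×3.284 term appears on both sides and cancels. Collect the known terms of each column as K = Σ(ρt)_known − 3.284 × (depth of known layers): K_A = 108.13267 − 3.284×38.09 = −16.95489; K_B = 23.85801 − 3.284×(0.835 + 27.91) = −70.54057.
Balance: K_A = K_B + 19.6×ρ, so ρ = (K_A − K_B)/19.6 = 53.5857/19.6 = 2.73 g/cm³.

2.73 g/cm³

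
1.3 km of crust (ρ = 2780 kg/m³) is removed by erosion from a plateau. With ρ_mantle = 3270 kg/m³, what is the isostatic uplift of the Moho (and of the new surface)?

Unloading: uplift u = e ρ_c/ρ_m = 1.3 km × 2780/3270 = 1.11 km.

1.11 km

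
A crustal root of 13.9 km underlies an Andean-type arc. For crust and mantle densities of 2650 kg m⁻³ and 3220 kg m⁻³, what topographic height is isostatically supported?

2.99 km

Equating mass per unit area of the two columns: ρ_c h = (ρ_m − ρ_c) r.
h = r (ρ_m − ρ_c) / ρ_c = 13.9 km × (3220 − 2650) / 2650 = 2.99 km.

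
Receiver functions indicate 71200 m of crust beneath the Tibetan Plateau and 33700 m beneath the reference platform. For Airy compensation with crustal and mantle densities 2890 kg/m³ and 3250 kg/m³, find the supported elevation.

4150 m

Excess crust Δ = 71200 m − 33700 m = 37500 m, split between elevation h and root r with h + r = Δ.
Airy balance ρ_c h = (ρ_m − ρ_c) r gives r = h ρ_c/(ρ_m − ρ_c), so h (1 + ρ_c/(ρ_m − ρ_c)) = Δ, i.e. h = Δ (ρ_m − ρ_c)/ρ_m.
h = 37500 m × 360/3250 = 4150 m.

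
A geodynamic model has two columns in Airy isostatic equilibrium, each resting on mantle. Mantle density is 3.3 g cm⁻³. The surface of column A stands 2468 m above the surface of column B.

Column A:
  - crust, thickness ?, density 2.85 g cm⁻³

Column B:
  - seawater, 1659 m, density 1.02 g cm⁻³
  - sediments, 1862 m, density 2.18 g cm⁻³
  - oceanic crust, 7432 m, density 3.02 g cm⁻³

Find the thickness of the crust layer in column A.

Take the compensation level at the base of the deeper column (depth z_c below the surface of column A) and equate Σ ρ_i t_i down to z_c; mantle fills any gap and the z_c terms cancel.
Column A: x×2.85 + (z_c − 0 − x)×3.3
Column B: 2468×0 + 1659×1.02 + 1862×2.18 + 7432×3.02 + (z_c − 2468 − 10953)×3.3
The z_c×3.3 term appears on both sides and cancels. Collect the known terms of each column as K = Σ(ρt)_known − 3.3 × (depth of known layers): K_A = 0 − 3.3×0 = 0; K_B = 28195.98 − 3.3×(2468 + 10953) = −16093.32.
Balance: K_A − x×(3.3 − 2.85) = K_B, so x = (K_A − K_B)/(3.3 − 2.85) = 16093.3/0.45 = 35800 m.

35800 m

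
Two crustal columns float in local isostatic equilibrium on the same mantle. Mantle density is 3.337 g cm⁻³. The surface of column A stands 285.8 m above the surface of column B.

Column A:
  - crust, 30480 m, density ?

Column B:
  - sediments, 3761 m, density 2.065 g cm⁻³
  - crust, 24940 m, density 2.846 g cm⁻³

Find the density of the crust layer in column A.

Take the compensation level at the base of the deeper column (depth z_c below the surface of column A) and equate Σ ρ_i t_i down to z_c; mantle fills any gap and the z_c terms cancel.
Column A: 30480×ρ + (z_c − 30480)×3.337
Column B: 285.8×0 + 3761×2.065 + 24940×2.846 + (z_c − 285.8 − 28701)×3.337
The z_c×3.337 term appears on both sides and cancels. Collect the known terms of each column as K = Σ(ρt)_known − 3.337 × (depth of known layers): K_A = 0 − 3.337×30480 = −101711.76; K_B = 78745.705 − 3.337×(285.8 + 28701) = −17983.2466.
Balance: K_A + 30480×ρ = K_B, so ρ = (K_B − K_A)/30480 = 83728.5/30480 = 2.75 g cm⁻³.

2.75 g cm⁻³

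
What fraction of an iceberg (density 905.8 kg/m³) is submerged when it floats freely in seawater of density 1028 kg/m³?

0.881

Submerged fraction = ρ_obj/ρ_fluid = 905.8/1028 = 0.881.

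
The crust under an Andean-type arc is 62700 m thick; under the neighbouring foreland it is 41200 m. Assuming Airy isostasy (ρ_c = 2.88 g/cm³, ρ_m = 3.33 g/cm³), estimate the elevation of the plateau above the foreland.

Excess crust Δ = 62700 m − 41200 m = 21500 m, split between elevation h and root r with h + r = Δ.
Airy balance ρ_c h = (ρ_m − ρ_c) r gives r = h ρ_c/(ρ_m − ρ_c), so h (1 + ρ_c/(ρ_m − ρ_c)) = Δ, i.e. h = Δ (ρ_m − ρ_c)/ρ_m.
h = 21500 m × 0.45/3.33 = 2910 m.

2910 m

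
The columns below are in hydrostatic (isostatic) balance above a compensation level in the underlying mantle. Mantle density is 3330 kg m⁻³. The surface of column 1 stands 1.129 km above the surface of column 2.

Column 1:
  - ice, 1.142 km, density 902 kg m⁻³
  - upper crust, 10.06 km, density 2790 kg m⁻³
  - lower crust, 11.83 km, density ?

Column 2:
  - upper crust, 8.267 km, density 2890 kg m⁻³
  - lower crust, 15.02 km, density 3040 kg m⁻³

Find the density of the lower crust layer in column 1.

3030 kg m⁻³

Take the compensation level at the base of the deeper column (depth z_c below the surface of column 1) and equate Σ ρ_i t_i down to z_c; mantle fills any gap and the z_c terms cancel.
Column 1: 1.142×902 + 10.06×2790 + 11.83×ρ + (z_c − 23.032)×3330
Column 2: 1.129×0 + 8.267×2890 + 15.02×3040 + (z_c − 1.129 − 23.287)×3330
The z_c×3330 term appears on both sides and cancels. Collect the known terms of each column as K = Σ(ρt)_known − 3330 × (depth of known layers): K_1 = 29097.484 − 3330×23.032 = −47599.076; K_2 = 69552.43 − 3330×(1.129 + 23.287) = −11752.85.
Balance: K_1 + 11.83×ρ = K_2, so ρ = (K_2 − K_1)/11.83 = 35846.2/11.83 = 3030 kg m⁻³.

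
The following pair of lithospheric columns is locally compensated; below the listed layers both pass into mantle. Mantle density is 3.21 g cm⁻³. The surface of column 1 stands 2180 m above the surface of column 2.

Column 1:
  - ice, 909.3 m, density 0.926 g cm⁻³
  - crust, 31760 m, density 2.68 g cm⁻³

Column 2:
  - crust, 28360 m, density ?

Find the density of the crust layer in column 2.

2.79 g cm⁻³

Take the compensation level at the base of the deeper column (depth z_c below the surface of column 1) and equate Σ ρ_i t_i down to z_c; mantle fills any gap and the z_c terms cancel.
Column 1: 909.3×0.926 + 31760×2.68 + (z_c − 32669.3)×3.21
Column 2: 2180×0 + 28360×ρ + (z_c − 2180 − 28360)×3.21
The z_c×3.21 term appears on both sides and cancels. Collect the known terms of each column as K = Σ(ρt)_known − 3.21 × (depth of known layers): K_1 = 85958.8118 − 3.21×32669.3 = −18909.6412; K_2 = 0 − 3.21×(2180 + 28360) = −98033.4.
Balance: K_1 = K_2 + 28360×ρ, so ρ = (K_1 − K_2)/28360 = 79123.8/28360 = 2.79 g cm⁻³.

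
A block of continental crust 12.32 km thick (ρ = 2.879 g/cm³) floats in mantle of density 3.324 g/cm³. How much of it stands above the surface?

1.65 km

Floating equilibrium: submerged depth d = t ρ_obj/ρ_fluid = 12.32 km × 2.879/3.324 = 10.67 km.
Freeboard = t − d = 12.32 km − 10.67 km = 1.65 km.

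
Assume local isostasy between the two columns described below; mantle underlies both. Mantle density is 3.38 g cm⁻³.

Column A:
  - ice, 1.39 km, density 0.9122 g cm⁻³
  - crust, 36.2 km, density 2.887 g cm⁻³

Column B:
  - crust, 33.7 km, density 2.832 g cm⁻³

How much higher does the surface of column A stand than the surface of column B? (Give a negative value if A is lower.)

0.831 km

For any compensation level in the mantle, the mantle terms cancel and isostasy reduces to e = (Σt_A − Σt_B) − (Σ(ρt)_A − Σ(ρt)_B) / ρ_m.
Σt_A = 37.59 km; Σt_B = 33.7 km; Σ(ρt)_A = 105.777358; Σ(ρt)_B = 95.4384 (in km·g cm⁻³).
e = (37.59 − 33.7) − (105.777358 − 95.4384) / 3.38 = 0.831 km.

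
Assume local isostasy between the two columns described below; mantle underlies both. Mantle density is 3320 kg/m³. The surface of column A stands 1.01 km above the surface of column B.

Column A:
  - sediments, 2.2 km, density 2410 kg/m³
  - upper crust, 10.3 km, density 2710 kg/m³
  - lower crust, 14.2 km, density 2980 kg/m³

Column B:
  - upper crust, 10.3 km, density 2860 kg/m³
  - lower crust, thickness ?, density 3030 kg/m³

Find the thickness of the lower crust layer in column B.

Take the compensation level at the base of the deeper column (depth z_c below the surface of column A) and equate Σ ρ_i t_i down to z_c; mantle fills any gap and the z_c terms cancel.
Column A: 2.2×2410 + 10.3×2710 + 14.2×2980 + (z_c − 26.7)×3320
Column B: 1.01×0 + 10.3×2860 + x×3030 + (z_c − 1.01 − 10.3 − x)×3320
The z_c×3320 term appears on both sides and cancels. Collect the known terms of each column as K = Σ(ρt)_known − 3320 × (depth of known layers): K_A = 75531 − 3320×26.7 = −13113; K_B = 29458 − 3320×(1.01 + 10.3) = −8091.2.
Balance: K_A = K_B − x×(3320 − 3030), so x = (K_B − K_A)/(3320 − 3030) = 5021.8/290 = 17.3 km.

17.3 km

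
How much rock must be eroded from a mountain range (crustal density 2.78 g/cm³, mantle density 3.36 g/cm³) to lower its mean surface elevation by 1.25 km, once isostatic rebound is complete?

Net drop Δ = e − u = e − e ρ_c/ρ_m = e (ρ_m − ρ_c)/ρ_m.
e = Δ ρ_m/(ρ_m − ρ_c) = 1.25 km × 3.36/0.58 = 7.24 km.

7.24 km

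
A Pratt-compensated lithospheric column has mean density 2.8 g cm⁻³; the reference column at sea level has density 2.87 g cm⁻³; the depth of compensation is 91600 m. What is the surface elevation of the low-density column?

ρ_ref D = ρ (D + h) → h = D (ρ_ref − ρ)/ρ.
h = 91600 m × (2.87 − 2.8)/2.8 = 2290 m.

2290 m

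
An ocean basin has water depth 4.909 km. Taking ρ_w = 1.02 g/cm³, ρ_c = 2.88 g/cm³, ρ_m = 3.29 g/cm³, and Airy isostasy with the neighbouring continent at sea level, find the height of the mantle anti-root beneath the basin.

22.3 km

Isostatic balance requires: replacing crust with seawater at the top is compensated by replacing crust with mantle at the base: d (ρ_c − ρ_w) = a (ρ_m − ρ_c).
a = d (ρ_c − ρ_w)/(ρ_m − ρ_c) = 4.909 km × 1.86/0.41 = 22.3 km.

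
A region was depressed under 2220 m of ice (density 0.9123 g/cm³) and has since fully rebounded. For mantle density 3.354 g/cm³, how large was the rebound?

604 m

Removing the load lets mantle flow back in; uplift u satisfies ρ_ice t = ρ_m u.
u = t ρ_ice/ρ_m = 2220 m × 0.9123/3.354 = 604 m.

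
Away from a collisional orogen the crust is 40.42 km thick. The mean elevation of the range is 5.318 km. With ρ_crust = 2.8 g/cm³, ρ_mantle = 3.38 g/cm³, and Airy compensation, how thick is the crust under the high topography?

Root depth r = h ρ_c / (ρ_m − ρ_c) = 5.318 km × 2.8 / 0.58 = 25.67 km.
Total thickness = T + h + r = 40.42 km + 5.318 km + 25.67 km = 71.4 km.

71.4 km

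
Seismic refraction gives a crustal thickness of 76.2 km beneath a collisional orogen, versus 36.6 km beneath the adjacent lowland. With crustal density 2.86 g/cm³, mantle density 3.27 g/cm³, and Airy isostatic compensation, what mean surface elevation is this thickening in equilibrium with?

Excess crust Δ = 76.2 km − 36.6 km = 39.6 km, split between elevation h and root r with h + r = Δ.
Airy balance ρ_c h = (ρ_m − ρ_c) r gives r = h ρ_c/(ρ_m − ρ_c), so h (1 + ρ_c/(ρ_m − ρ_c)) = Δ, i.e. h = Δ (ρ_m − ρ_c)/ρ_m.
h = 39.6 km × 0.41/3.27 = 4.97 km.

4.97 km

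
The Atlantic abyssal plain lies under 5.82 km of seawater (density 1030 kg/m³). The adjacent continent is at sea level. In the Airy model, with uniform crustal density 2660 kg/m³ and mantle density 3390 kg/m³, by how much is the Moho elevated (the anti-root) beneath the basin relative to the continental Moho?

13 km

Balancing pressure at the compensation depth: replacing crust with seawater at the top is compensated by replacing crust with mantle at the base: d (ρ_c − ρ_w) = a (ρ_m − ρ_c).
a = d (ρ_c − ρ_w)/(ρ_m − ρ_c) = 5.82 km × 1630/730 = 13 km.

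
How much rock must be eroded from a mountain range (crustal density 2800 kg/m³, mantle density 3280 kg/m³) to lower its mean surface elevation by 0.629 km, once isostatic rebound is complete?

4.3 km

Net drop Δ = e − u = e − e ρ_c/ρ_m = e (ρ_m − ρ_c)/ρ_m.
e = Δ ρ_m/(ρ_m − ρ_c) = 0.629 km × 3280/480 = 4.3 km.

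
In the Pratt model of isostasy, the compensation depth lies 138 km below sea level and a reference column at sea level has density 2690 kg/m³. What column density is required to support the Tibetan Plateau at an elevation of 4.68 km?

Pratt balance: ρ_ref D = ρ (D + h).
ρ = ρ_ref D/(D + h) = 2690 × 138 km/(138 km + 4.68 km) = 2600 kg/m³.

2600 kg/m³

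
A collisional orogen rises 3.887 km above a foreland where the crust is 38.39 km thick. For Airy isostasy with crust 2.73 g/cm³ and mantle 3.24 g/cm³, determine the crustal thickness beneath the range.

Root depth r = h ρ_c / (ρ_m − ρ_c) = 3.887 km × 2.73 / 0.51 = 20.81 km.
Total thickness = T + h + r = 38.39 km + 3.887 km + 20.81 km = 63.1 km.

63.1 km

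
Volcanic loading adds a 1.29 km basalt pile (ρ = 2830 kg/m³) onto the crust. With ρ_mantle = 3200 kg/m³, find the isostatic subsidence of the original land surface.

Subaerial loading: s = t ρ_load / ρ_m.
s = 1.29 km × 2830/3200 = 1.14 km.

1.14 km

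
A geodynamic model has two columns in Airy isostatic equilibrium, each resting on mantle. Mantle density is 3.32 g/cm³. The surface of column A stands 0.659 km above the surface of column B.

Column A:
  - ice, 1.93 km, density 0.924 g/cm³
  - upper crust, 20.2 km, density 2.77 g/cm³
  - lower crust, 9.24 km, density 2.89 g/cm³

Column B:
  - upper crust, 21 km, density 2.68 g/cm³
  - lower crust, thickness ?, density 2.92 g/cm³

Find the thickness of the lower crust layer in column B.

10.2 km

Take the compensation level at the base of the deeper column (depth z_c below the surface of column A) and equate Σ ρ_i t_i down to z_c; mantle fills any gap and the z_c terms cancel.
Column A: 1.93×0.924 + 20.2×2.77 + 9.24×2.89 + (z_c − 31.37)×3.32
Column B: 0.659×0 + 21×2.68 + x×2.92 + (z_c − 0.659 − 21 − x)×3.32
The z_c×3.32 term appears on both sides and cancels. Collect the known terms of each column as K = Σ(ρt)_known − 3.32 × (depth of known layers): K_A = 84.44092 − 3.32×31.37 = −19.70748; K_B = 56.28 − 3.32×(0.659 + 21) = −15.62788.
Balance: K_A = K_B − x×(3.32 − 2.92), so x = (K_B − K_A)/(3.32 − 2.92) = 4.0796/0.4 = 10.2 km.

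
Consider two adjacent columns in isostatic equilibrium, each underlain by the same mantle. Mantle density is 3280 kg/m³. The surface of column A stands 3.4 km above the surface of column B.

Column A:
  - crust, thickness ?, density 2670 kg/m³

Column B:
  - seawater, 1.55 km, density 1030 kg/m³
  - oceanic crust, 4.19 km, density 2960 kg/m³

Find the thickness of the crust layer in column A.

Take the compensation level at the base of the deeper column (depth z_c below the surface of column A) and equate Σ ρ_i t_i down to z_c; mantle fills any gap and the z_c terms cancel.
Column A: x×2670 + (z_c − 0 − x)×3280
Column B: 3.4×0 + 1.55×1030 + 4.19×2960 + (z_c − 3.4 − 5.74)×3280
The z_c×3280 term appears on both sides and cancels. Collect the known terms of each column as K = Σ(ρt)_known − 3280 × (depth of known layers): K_A = 0 − 3280×0 = 0; K_B = 13998.9 − 3280×(3.4 + 5.74) = −15980.3.
Balance: K_A − x×(3280 − 2670) = K_B, so x = (K_A − K_B)/(3280 − 2670) = 15980.3/610 = 26.2 km.

26.2 km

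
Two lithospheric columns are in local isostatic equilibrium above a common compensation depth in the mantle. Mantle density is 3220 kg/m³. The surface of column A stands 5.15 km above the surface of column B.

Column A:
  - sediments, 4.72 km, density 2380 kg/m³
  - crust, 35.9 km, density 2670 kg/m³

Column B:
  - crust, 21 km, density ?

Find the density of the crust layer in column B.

2880 kg/m³

Take the compensation level at the base of the deeper column (depth z_c below the surface of column A) and equate Σ ρ_i t_i down to z_c; mantle fills any gap and the z_c terms cancel.
Column A: 4.72×2380 + 35.9×2670 + (z_c − 40.62)×3220
Column B: 5.15×0 + 21×ρ + (z_c − 5.15 − 21)×3220
The z_c×3220 term appears on both sides and cancels. Collect the known terms of each column as K = Σ(ρt)_known − 3220 × (depth of known layers): K_A = 107086.6 − 3220×40.62 = −23709.8; K_B = 0 − 3220×(5.15 + 21) = −84203.
Balance: K_A = K_B + 21×ρ, so ρ = (K_A − K_B)/21 = 60493.2/21 = 2880 kg/m³.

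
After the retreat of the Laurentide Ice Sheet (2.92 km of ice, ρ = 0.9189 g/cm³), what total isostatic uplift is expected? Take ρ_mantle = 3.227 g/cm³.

0.831 km

Removing the load lets mantle flow back in; uplift u satisfies ρ_ice t = ρ_m u.
u = t ρ_ice/ρ_m = 2.92 km × 0.9189/3.227 = 0.831 km.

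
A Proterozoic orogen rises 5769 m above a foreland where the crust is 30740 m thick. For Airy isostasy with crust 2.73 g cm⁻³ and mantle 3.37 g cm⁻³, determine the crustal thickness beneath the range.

61100 m

Root depth r = h ρ_c / (ρ_m − ρ_c) = 5769 m × 2.73 / 0.64 = 24610 m.
Total thickness = T + h + r = 30740 m + 5769 m + 24610 m = 61100 m.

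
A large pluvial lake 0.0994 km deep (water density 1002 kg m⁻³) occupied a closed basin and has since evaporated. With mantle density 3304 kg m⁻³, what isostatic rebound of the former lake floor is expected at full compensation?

0.0301 km

u = d ρ_w/ρ_m = 0.0994 km × 1002/3304 = 0.0301 km.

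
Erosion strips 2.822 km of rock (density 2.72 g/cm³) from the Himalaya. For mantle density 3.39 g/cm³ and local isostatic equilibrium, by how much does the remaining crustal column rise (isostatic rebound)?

Unloading: uplift u = e ρ_c/ρ_m = 2.822 km × 2.72/3.39 = 2.26 km.

2.26 km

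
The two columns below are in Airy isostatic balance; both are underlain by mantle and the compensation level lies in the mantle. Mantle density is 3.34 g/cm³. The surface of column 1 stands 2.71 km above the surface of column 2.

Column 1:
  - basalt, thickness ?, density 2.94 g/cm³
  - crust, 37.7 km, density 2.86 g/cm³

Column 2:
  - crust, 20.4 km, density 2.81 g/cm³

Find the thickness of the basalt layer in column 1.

Take the compensation level at the base of the deeper column (depth z_c below the surface of column 1) and equate Σ ρ_i t_i down to z_c; mantle fills any gap and the z_c terms cancel.
Column 1: x×2.94 + 37.7×2.86 + (z_c − 37.7 − x)×3.34
Column 2: 2.71×0 + 20.4×2.81 + (z_c − 2.71 − 20.4)×3.34
The z_c×3.34 term appears on both sides and cancels. Collect the known terms of each column as K = Σ(ρt)_known − 3.34 × (depth of known layers): K_1 = 107.822 − 3.34×37.7 = −18.096; K_2 = 57.324 − 3.34×(2.71 + 20.4) = −19.8634.
Balance: K_1 − x×(3.34 − 2.94) = K_2, so x = (K_1 − K_2)/(3.34 − 2.94) = 1.7674/0.4 = 4.42 km.

4.42 km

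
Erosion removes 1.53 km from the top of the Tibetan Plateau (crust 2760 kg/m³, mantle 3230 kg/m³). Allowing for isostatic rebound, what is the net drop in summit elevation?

0.223 km

Rebound u = e ρ_c/ρ_m = 1.53 km × 2760/3230 = 1.307 km.
Net surface drop = e − u = 1.53 km − 1.307 km = e (ρ_m − ρ_c)/ρ_m = 0.223 km.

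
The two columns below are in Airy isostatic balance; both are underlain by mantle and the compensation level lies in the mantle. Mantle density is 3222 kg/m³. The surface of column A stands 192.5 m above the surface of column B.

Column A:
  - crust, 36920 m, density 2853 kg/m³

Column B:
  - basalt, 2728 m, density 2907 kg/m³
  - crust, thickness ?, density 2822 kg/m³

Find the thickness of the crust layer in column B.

Take the compensation level at the base of the deeper column (depth z_c below the surface of column A) and equate Σ ρ_i t_i down to z_c; mantle fills any gap and the z_c terms cancel.
Column A: 36920×2853 + (z_c − 36920)×3222
Column B: 192.5×0 + 2728×2907 + x×2822 + (z_c − 192.5 − 2728 − x)×3222
The z_c×3222 term appears on both sides and cancels. Collect the known terms of each column as K = Σ(ρt)_known − 3222 × (depth of known layers): K_A = 105332760 − 3222×36920 = −13623480; K_B = 7930296 − 3222×(192.5 + 2728) = −1479555.
Balance: K_A = K_B − x×(3222 − 2822), so x = (K_B − K_A)/(3222 − 2822) = 12143900/400 = 30400 m.

30400 m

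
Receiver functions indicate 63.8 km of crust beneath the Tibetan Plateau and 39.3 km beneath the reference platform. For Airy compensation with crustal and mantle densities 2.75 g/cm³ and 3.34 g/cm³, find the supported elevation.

4.33 km

Excess crust Δ = 63.8 km − 39.3 km = 24.5 km, split between elevation h and root r with h + r = Δ.
Airy balance ρ_c h = (ρ_m − ρ_c) r gives r = h ρ_c/(ρ_m − ρ_c), so h (1 + ρ_c/(ρ_m − ρ_c)) = Δ, i.e. h = Δ (ρ_m − ρ_c)/ρ_m.
h = 24.5 km × 0.59/3.34 = 4.33 km.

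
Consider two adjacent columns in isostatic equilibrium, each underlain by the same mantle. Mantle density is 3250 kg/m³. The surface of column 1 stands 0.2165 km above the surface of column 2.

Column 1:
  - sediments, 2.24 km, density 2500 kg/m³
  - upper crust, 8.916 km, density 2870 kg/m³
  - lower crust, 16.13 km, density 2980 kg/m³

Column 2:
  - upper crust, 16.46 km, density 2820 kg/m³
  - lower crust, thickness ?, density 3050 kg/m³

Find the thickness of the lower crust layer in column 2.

8.21 km

Take the compensation level at the base of the deeper column (depth z_c below the surface of column 1) and equate Σ ρ_i t_i down to z_c; mantle fills any gap and the z_c terms cancel.
Column 1: 2.24×2500 + 8.916×2870 + 16.13×2980 + (z_c − 27.286)×3250
Column 2: 0.2165×0 + 16.46×2820 + x×3050 + (z_c − 0.2165 − 16.46 − x)×3250
The z_c×3250 term appears on both sides and cancels. Collect the known terms of each column as K = Σ(ρt)_known − 3250 × (depth of known layers): K_1 = 79256.32 − 3250×27.286 = −9423.18; K_2 = 46417.2 − 3250×(0.2165 + 16.46) = −7781.425.
Balance: K_1 = K_2 − x×(3250 − 3050), so x = (K_2 − K_1)/(3250 − 3050) = 1641.76/200 = 8.21 km.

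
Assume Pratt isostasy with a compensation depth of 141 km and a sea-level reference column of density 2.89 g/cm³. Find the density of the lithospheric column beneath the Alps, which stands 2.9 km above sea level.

2.83 g/cm³

Pratt balance: ρ_ref D = ρ (D + h).
ρ = ρ_ref D/(D + h) = 2.89 × 141 km/(141 km + 2.9 km) = 2.83 g/cm³.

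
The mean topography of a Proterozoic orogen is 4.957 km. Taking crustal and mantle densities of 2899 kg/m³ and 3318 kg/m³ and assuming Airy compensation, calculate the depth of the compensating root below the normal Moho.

For local isostatic compensation: the weight of the topography is balanced by the buoyancy of the root, ρ_c h = (ρ_m − ρ_c) r.
r = h · ρ_c / (ρ_m − ρ_c) = 4.957 km × 2899 / (3318 − 2899) = 34.3 km.

34.3 km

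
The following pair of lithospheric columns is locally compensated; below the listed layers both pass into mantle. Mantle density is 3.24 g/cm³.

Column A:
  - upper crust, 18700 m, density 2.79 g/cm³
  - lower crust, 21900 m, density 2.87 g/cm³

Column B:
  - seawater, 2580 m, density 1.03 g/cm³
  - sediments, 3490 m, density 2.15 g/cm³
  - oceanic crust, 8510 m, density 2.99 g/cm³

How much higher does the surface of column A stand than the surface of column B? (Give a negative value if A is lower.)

For any compensation level in the mantle, the mantle terms cancel and isostasy reduces to e = (Σt_A − Σt_B) − (Σ(ρt)_A − Σ(ρt)_B) / ρ_m.
Σt_A = 40600 m; Σt_B = 14580 m; Σ(ρt)_A = 115026; Σ(ρt)_B = 35605.8 (in m·g/cm³).
e = (40600 − 14580) − (115026 − 35605.8) / 3.24 = 1510 m.

1510 m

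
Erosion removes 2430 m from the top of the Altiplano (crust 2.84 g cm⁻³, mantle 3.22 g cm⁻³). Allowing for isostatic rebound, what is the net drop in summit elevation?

Rebound u = e ρ_c/ρ_m = 2430 m × 2.84/3.22 = 2143 m.
Net surface drop = e − u = 2430 m − 2143 m = e (ρ_m − ρ_c)/ρ_m = 287 m.

287 m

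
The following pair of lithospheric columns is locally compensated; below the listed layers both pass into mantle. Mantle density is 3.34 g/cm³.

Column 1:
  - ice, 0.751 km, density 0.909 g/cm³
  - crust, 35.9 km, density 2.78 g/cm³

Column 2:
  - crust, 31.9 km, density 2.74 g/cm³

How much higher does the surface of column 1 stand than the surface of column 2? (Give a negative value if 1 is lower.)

For any compensation level in the mantle, the mantle terms cancel and isostasy reduces to e = (Σt_1 − Σt_2) − (Σ(ρt)_1 − Σ(ρt)_2) / ρ_m.
Σt_1 = 36.651 km; Σt_2 = 31.9 km; Σ(ρt)_1 = 100.484659; Σ(ρt)_2 = 87.406 (in km·g/cm³).
e = (36.651 − 31.9) − (100.484659 − 87.406) / 3.34 = 0.835 km.

0.835 km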